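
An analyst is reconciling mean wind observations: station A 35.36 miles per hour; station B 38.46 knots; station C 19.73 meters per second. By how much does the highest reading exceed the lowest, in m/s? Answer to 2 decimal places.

station A: 35.36 mph = 15.8073 m/s.
station B: 38.46 kt = 19.7855 m/s.
Spread: 19.7855 − 15.8073 = 3.98 m/s.

3.98 m/s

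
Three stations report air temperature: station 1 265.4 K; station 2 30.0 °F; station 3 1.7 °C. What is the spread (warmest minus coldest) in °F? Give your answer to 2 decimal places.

17.01 °F

station 1: 265.4 K = -7.750 °C.
station 2: 30.0 °F = -1.111 °C.
Spread: 1.700 − (-7.750) = 9.450 °C = 17.01 °F.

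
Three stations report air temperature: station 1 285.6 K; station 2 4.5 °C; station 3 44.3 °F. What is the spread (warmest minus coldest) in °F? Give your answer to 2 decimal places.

14.31 °F

station 1: 285.6 K = 12.450 °C.
station 3: 44.3 °F = 6.833 °C.
Spread: 12.450 − 4.500 = 7.950 °C = 14.31 °F.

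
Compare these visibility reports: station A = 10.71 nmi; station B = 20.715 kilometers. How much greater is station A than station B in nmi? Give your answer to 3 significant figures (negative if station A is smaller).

station B: 20.715 km = 11.18521 nmi.
Difference: 10.71000 − 11.18521 = -0.475 nmi.

-0.475 nmi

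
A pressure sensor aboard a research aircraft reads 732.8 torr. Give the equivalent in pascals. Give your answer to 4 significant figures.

97700 Pa

1 mmHg = 133.322 Pa, so 732.8 × 133.322 = 97700 Pa.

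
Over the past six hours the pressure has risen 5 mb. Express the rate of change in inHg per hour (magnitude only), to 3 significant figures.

5 mb / 6 h × 0.02953 inHg/mb = 0.0246 inHg/h.

0.0246 inHg per hour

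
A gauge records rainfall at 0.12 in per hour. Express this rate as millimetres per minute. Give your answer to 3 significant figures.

0.12 in/hour × 25.4 mm/in × 0.0166667 hour/minute = 0.0508 mm/minute.

0.0508 mm/minute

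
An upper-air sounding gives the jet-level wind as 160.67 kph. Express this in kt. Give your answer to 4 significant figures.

1 km/h = 0.539957 kt, so 160.67 × 0.539957 = 86.75 kt.

86.75 kt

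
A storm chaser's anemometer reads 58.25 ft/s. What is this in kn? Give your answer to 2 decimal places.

34.51 kt

1 ft/s = 0.592484 kt, so 58.25 × 0.592484 = 34.51 kt.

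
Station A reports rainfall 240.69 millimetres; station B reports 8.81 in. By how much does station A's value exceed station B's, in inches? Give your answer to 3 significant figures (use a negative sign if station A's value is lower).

0.666 in

station A: 240.69 mm = 9.47598 in.
Difference: 9.47598 − 8.81000 = 0.666 in.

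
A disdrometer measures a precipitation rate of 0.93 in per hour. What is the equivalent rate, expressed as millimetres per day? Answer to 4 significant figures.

0.93 in/hour × 25.4 mm/in × 24 hour/day = 566.9 mm/day.

566.9 mm/day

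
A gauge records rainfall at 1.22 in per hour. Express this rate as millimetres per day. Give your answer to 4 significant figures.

1.22 in/hour × 25.4 mm/in × 24 hour/day = 743.7 mm/day.

743.7 mm/day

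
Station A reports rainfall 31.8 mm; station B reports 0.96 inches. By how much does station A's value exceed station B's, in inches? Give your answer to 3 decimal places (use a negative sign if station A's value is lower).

station A: 31.8 mm = 1.25197 in.
Difference: 1.25197 − 0.96000 = 0.292 in.

0.292 in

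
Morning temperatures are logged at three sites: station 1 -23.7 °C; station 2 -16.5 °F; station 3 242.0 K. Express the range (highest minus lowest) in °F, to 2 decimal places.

13.41 °F

station 2: -16.5 °F = -26.944 °C.
station 3: 242.0 K = -31.150 °C.
Spread: (-23.700) − (-31.150) = 7.450 °C = 13.41 °F.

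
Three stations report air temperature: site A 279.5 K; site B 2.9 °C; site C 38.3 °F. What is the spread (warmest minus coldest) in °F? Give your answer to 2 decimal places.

6.21 °F

site A: 279.5 K = 6.350 °C.
site C: 38.3 °F = 3.500 °C.
Spread: 6.350 − 2.900 = 3.450 °C = 6.21 °F.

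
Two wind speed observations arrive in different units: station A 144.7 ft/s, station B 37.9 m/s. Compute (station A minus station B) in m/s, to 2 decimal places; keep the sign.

station A: 144.7 ft/s = 44.1046 m/s.
Difference: 44.1046 − 37.9000 = 6.20 m/s.

6.20 m/s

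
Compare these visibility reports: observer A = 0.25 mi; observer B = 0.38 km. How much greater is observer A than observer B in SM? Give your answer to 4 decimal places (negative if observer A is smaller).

0.0139 SM

observer B: 0.38 km = 0.236121 SM.
Difference: 0.250000 − 0.236121 = 0.0139 SM.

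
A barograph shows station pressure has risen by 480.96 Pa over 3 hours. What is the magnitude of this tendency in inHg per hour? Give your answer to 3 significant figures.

0.0473 inHg per hour

480.96 Pa / 3 h × 0.0002953 inHg/Pa = 0.0473 inHg/h.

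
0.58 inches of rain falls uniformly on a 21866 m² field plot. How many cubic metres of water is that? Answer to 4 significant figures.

Depth: 0.58 in × 25.4 = 14.732 mm.
1 mm over 1 m² is 1 L, so volume = 14.732 × 21866 = 322129.91 L = 322.1 m³.

322.1 cubic metres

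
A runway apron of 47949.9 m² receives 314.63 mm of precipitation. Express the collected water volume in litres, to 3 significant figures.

15100000 litres

1 mm over 1 m² is 1 L, so volume = 314.63 × 47949.9 = 15086477 L ≈ 15100000 L.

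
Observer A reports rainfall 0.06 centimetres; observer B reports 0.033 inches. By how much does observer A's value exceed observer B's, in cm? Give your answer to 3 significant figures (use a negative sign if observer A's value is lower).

observer B: 0.033 in = 0.083820 cm.
Difference: 0.060000 − 0.083820 = -0.0238 cm.

-0.0238 cm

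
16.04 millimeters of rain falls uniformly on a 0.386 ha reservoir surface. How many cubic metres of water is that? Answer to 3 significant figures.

Area: 0.386 ha = 3860 m².
1 mm over 1 m² is 1 L, so volume = 16.04 × 3860 = 61914.4 L = 61.9 m³.

61.9 cubic metres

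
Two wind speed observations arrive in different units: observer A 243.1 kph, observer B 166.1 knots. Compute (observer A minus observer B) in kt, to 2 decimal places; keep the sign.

observer A: 243.1 km/h = 131.2635 kt.
Difference: 131.2635 − 166.1000 = -34.84 kt.

-34.84 kt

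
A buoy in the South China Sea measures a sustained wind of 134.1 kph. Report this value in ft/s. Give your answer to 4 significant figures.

122.2 ft/s

1 km/h = 0.911344 ft/s, so 134.1 × 0.911344 = 122.2 ft/s.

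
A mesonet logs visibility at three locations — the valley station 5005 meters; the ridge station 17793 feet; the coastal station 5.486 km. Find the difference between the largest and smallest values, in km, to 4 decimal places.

the valley station: 5005 m = 5.005000 km.
the ridge station: 17793 ft = 5.423306 km.
Spread: 5.486000 − 5.005000 = 0.4810 km.

0.4810 km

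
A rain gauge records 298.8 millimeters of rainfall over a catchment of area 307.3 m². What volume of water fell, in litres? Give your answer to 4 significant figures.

91820 litres

1 mm over 1 m² is 1 L, so volume = 298.8 × 307.3 = 91821.24 L ≈ 91820 L.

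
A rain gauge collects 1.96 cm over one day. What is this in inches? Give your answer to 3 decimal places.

0.772 in

1 cm = 0.393701 in, so 1.96 × 0.393701 = 0.772 in.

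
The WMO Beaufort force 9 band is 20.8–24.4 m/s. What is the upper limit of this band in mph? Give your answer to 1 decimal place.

20.8–24.4 m/s × 2.237 = 46.5–54.6 mph.

54.6 mph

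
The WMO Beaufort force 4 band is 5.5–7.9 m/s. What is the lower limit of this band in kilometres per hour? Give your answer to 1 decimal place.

19.8 km/h

5.5–7.9 m/s × 3.6 = 19.8–28.4 km/h.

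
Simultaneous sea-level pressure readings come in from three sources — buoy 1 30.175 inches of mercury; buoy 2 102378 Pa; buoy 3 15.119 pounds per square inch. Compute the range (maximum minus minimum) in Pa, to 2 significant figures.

2100 Pa

buoy 1: 30.175 inHg = 102184.29 Pa.
buoy 3: 15.119 psi = 104241.84 Pa.
Spread: 104241.84 − 102184.29 = 2100 Pa.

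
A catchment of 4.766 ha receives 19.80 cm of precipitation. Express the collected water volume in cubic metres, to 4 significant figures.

9437 cubic metres

Depth: 19.80 cm × 10 = 198 mm.
Area: 4.766 ha = 47660 m².
1 mm over 1 m² is 1 L, so volume = 198 × 47660 = 9436680 L = 9437 m³.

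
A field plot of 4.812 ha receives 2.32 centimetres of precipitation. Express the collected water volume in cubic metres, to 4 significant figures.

Depth: 2.32 cm × 10 = 23.2 mm.
Area: 4.812 ha = 48120 m².
1 mm over 1 m² is 1 L, so volume = 23.2 × 48120 = 1116384 L = 1116 m³.

1116 cubic metres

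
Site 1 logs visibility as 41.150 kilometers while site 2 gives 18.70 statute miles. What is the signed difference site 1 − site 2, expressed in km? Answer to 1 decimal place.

11.1 km

site 2: 18.70 SM = 30.095 km.
Difference: 41.150 − 30.095 = 11.1 km.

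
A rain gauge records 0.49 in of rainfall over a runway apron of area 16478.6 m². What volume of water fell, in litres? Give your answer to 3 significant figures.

Depth: 0.49 in × 25.4 = 12.446 mm.
1 mm over 1 m² is 1 L, so volume = 12.446 × 16478.6 = 205092.66 L ≈ 205000 L.

205000 litres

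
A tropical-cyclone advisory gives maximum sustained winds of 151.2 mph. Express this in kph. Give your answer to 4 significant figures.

243.3 km/h

1 mph = 1.60934 km/h, so 151.2 × 1.60934 = 243.3 km/h.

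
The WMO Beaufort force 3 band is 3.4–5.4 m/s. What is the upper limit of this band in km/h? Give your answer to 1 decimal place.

3.4–5.4 m/s × 3.6 = 12.2–19.4 km/h.

19.4 km/h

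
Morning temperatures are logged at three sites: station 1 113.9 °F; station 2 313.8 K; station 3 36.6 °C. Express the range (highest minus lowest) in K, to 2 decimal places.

station 1: 113.9 °F = 45.500 °C.
station 2: 313.8 K = 40.650 °C.
Spread: 45.500 − 36.600 = 8.900 °C.

8.90 K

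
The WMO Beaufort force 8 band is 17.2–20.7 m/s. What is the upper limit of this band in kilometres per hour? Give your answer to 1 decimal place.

17.2–20.7 m/s × 3.6 = 61.9–74.5 km/h.

74.5 km/h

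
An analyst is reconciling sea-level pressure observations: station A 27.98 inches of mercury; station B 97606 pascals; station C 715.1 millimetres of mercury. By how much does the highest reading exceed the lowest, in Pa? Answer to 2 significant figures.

2900 Pa

station A: 27.98 inHg = 94751.16 Pa.
station C: 715.1 mmHg = 95338.84 Pa.
Spread: 97606.00 − 94751.16 = 2900 Pa.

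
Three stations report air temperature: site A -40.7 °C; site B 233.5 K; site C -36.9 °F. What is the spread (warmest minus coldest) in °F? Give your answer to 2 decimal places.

site B: 233.5 K = -39.650 °C.
site C: -36.9 °F = -38.278 °C.
Spread: (-38.278) − (-40.700) = 2.422 °C = 4.36 °F.

4.36 °F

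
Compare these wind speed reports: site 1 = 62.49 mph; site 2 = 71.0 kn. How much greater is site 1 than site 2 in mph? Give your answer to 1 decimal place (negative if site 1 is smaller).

site 2: 71.0 kt = 81.705 mph.
Difference: 62.490 − 81.705 = -19.2 mph.

-19.2 mph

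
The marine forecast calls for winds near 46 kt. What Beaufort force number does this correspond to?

46 kt lies in the Beaufort 9 band (strong gale, 41–47 kt).

Beaufort force 9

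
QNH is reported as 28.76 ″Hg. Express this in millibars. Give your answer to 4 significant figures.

1 inHg = 33.8639 mb, so 28.76 × 33.8639 = 973.9 mb.

973.9 mb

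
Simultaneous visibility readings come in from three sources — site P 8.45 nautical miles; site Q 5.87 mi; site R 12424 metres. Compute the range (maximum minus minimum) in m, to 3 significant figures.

site P: 8.45 nmi = 15649.40 m.
site Q: 5.87 SM = 9446.85 m.
Spread: 15649.40 − 9446.85 = 6200 m.

6200 m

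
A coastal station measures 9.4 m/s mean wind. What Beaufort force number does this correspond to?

Beaufort force 5

9.4 m/s lies in the Beaufort 5 band (fresh breeze, 8.0–10.7 m/s).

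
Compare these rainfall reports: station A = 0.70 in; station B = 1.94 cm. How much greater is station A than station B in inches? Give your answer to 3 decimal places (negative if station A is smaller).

-0.064 in

station B: 1.94 cm = 0.76378 in.
Difference: 0.70000 − 0.76378 = -0.064 in.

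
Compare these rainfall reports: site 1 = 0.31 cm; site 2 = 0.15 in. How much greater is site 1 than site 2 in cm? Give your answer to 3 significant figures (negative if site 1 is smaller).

site 2: 0.15 in = 0.381000 cm.
Difference: 0.310000 − 0.381000 = -0.0710 cm.

-0.0710 cm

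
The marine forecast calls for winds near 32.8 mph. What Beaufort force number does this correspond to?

Beaufort force 7

32.8 mph = 14.7 m/s, which is Beaufort 7 (near gale, 13.9–17.1 m/s).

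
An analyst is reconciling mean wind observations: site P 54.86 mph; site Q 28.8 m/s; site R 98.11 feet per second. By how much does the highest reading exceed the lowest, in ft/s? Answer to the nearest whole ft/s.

site P: 54.86 mph = 80.46 ft/s.
site Q: 28.8 m/s = 94.49 ft/s.
Spread: 98.11 − 80.46 = 18 ft/s.

18 ft/s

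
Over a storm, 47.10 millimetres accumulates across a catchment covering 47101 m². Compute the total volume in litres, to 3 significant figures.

1 mm over 1 m² is 1 L, so volume = 47.1 × 47101 = 2218457.1 L ≈ 2220000 L.

2220000 litres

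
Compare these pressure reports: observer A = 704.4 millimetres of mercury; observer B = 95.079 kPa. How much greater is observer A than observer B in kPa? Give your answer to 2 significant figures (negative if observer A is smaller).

observer A: 704.4 mmHg = 93.912 kPa.
Difference: 93.912 − 95.079 = -1.2 kPa.

-1.2 kPa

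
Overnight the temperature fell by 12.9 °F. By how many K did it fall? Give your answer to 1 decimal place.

A change of 1 °C equals a change of 1.8 °F: ΔK = 12.9 × 0.5556 = 7.2 K.

7.2 K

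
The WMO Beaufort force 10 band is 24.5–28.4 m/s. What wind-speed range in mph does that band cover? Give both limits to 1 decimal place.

24.5–28.4 m/s × 2.237 = 54.8–63.5 mph.

54.8 to 63.5 mph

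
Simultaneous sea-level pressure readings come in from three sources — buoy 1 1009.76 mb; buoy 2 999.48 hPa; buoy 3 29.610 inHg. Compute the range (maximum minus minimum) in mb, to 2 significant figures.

10 mb

buoy 2: 999.48 hPa = 999.48 mb.
buoy 3: 29.610 inHg = 1002.71 mb.
Spread: 1009.76 − 999.48 = 10 mb.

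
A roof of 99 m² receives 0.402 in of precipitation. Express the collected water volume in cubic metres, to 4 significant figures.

1.011 cubic metres

Depth: 0.402 in × 25.4 = 10.2108 mm.
1 mm over 1 m² is 1 L, so volume = 10.2108 × 99 = 1010.8692 L = 1.011 m³.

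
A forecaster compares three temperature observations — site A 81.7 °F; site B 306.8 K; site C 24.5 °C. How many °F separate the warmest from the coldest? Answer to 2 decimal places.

16.47 °F

site A: 81.7 °F = 27.611 °C.
site B: 306.8 K = 33.650 °C.
Spread: 33.650 − 24.500 = 9.150 °C = 16.47 °F.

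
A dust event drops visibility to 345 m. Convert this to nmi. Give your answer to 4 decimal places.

0.1863 nmi

1 m = 0.000539957 nmi, so 345 × 0.000539957 = 0.1863 nmi.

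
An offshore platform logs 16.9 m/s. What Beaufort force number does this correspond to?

16.9 m/s lies in the Beaufort 7 band (near gale, 13.9–17.1 m/s).

Beaufort force 7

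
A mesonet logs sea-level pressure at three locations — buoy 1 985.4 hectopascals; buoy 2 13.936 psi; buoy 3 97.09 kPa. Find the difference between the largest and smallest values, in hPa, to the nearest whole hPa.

25 hPa

buoy 2: 13.936 psi = 960.85 hPa.
buoy 3: 97.09 kPa = 970.90 hPa.
Spread: 985.40 − 960.85 = 25 hPa.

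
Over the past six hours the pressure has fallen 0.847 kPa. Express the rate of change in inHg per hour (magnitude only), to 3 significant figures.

0.0417 inHg per hour

0.847 kPa / 6 h × 0.2953 inHg/kPa = 0.0417 inHg/h.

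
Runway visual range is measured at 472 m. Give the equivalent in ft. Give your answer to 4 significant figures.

1549 ft

1 m = 3.28084 ft, so 472 × 3.28084 = 1549 ft.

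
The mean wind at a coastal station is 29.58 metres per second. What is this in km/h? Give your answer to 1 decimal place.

106.5 km/h

1 m/s = 3.6 km/h, so 29.58 × 3.6 = 106.5 km/h.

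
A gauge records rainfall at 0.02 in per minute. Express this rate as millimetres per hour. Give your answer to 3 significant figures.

0.02 in/minute × 25.4 mm/in × 60 minute/hour = 30.5 mm/hour.

30.5 mm/hour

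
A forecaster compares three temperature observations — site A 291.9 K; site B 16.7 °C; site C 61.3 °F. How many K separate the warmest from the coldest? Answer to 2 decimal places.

site A: 291.9 K = 18.750 °C.
site C: 61.3 °F = 16.278 °C.
Spread: 18.750 − 16.278 = 2.472 °C.

2.47 K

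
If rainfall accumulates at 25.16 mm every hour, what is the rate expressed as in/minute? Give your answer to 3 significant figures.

25.16 mm/hour × 0.0393701 in/mm × 0.0166667 hour/minute = 0.0165 in/minute.

0.0165 in/minute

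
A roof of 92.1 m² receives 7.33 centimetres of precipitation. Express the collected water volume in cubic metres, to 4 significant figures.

6.751 cubic metres

Depth: 7.33 cm × 10 = 73.3 mm.
1 mm over 1 m² is 1 L, so volume = 73.3 × 92.1 = 6750.93 L = 6.751 m³.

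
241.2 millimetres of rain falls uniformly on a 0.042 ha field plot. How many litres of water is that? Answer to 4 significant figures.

Area: 0.042 ha = 420 m².
1 mm over 1 m² is 1 L, so volume = 241.2 × 420 = 101304 L ≈ 101300 L.

101300 litres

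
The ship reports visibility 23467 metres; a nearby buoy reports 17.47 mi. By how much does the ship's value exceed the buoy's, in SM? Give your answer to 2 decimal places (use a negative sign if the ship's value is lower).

-2.89 SM

the ship: 23467 m = 14.5817 SM.
Difference: 14.5817 − 17.4700 = -2.89 SM.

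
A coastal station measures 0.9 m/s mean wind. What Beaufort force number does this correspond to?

0.9 m/s lies in the Beaufort 1 band (light air, 0.3–1.5 m/s).

Beaufort force 1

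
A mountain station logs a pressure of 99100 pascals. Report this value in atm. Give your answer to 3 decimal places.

0.978 atm

1 Pa = 9.86923e-06 atm, so 99100 × 9.86923e-06 = 0.978 atm.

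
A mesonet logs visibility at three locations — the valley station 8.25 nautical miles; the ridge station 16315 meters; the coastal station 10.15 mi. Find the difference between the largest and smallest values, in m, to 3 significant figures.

the valley station: 8.25 nmi = 15279.00 m.
the coastal station: 10.15 SM = 16334.84 m.
Spread: 16334.84 − 15279.00 = 1060 m.

1060 m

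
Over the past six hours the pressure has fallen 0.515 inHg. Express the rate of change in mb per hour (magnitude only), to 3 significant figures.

2.91 mb per hour

0.515 inHg / 6 h × 33.8639 mb/inHg = 2.91 mb/h.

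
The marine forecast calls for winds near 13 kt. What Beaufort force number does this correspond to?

Beaufort force 4

13 kt lies in the Beaufort 4 band (moderate breeze, 11–16 kt).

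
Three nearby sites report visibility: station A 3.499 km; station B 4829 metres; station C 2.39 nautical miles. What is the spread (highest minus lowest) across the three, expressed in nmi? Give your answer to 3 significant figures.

station A: 3.499 km = 1.88931 nmi.
station B: 4829 m = 2.60745 nmi.
Spread: 2.60745 − 1.88931 = 0.718 nmi.

0.718 nmi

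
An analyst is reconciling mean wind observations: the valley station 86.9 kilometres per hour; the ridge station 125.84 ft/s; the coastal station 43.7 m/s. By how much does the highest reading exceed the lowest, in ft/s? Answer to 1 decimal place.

the valley station: 86.9 km/h = 79.196 ft/s.
the coastal station: 43.7 m/s = 143.373 ft/s.
Spread: 143.373 − 79.196 = 64.2 ft/s.

64.2 ft/s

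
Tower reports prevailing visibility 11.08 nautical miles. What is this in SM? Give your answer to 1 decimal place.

12.8 SM

1 nmi = 1.15078 SM, so 11.08 × 1.15078 = 12.8 SM.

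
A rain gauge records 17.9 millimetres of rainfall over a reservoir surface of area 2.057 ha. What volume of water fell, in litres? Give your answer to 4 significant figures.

Area: 2.057 ha = 20570 m².
1 mm over 1 m² is 1 L, so volume = 17.9 × 20570 = 368203 L ≈ 368200 L.

368200 litres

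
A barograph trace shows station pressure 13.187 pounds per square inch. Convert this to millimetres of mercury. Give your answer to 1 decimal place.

1 psi = 51.7149 mmHg, so 13.187 × 51.7149 = 682.0 mmHg.

682.0 mmHg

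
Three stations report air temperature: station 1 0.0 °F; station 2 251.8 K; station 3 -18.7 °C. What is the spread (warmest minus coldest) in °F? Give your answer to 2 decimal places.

6.43 °F

station 1: 0.0 °F = -17.778 °C.
station 2: 251.8 K = -21.350 °C.
Spread: (-17.778) − (-21.350) = 3.572 °C = 6.43 °F.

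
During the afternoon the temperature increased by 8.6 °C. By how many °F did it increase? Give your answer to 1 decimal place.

A change of 1 °C equals a change of 1.8 °F: Δ°F = 8.6 × 1.8 = 15.5 °F.

15.5 °F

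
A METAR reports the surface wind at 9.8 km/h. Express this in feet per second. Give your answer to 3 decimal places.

1 km/h = 0.911344 ft/s, so 9.8 × 0.911344 = 8.931 ft/s.

8.931 ft/s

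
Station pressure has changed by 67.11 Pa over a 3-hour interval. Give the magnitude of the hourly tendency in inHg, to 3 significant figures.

67.11 Pa / 3 h × 0.0002953 inHg/Pa = 0.00661 inHg/h.

0.00661 inHg per hour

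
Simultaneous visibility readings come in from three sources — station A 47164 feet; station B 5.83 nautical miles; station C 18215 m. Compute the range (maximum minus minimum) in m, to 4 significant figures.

station A: 47164 ft = 14375.59 m.
station B: 5.83 nmi = 10797.16 m.
Spread: 18215.00 − 10797.16 = 7418 m.

7418 m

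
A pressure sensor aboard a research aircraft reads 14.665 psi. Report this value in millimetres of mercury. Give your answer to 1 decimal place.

1 psi = 51.7149 mmHg, so 14.665 × 51.7149 = 758.4 mmHg.

758.4 mmHg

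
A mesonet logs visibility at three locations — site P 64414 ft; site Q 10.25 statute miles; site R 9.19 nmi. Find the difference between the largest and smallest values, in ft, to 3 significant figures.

10300 ft

site Q: 10.25 SM = 54120.00 ft.
site R: 9.19 nmi = 55839.50 ft.
Spread: 64414.00 − 54120.00 = 10300 ft.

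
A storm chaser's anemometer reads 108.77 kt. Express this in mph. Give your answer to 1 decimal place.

1 kt = 1.15078 mph, so 108.77 × 1.15078 = 125.2 mph.

125.2 mph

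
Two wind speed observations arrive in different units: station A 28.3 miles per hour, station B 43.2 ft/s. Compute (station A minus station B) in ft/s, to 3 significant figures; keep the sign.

station A: 28.3 mph = 41.5067 ft/s.
Difference: 41.5067 − 43.2000 = -1.69 ft/s.

-1.69 ft/s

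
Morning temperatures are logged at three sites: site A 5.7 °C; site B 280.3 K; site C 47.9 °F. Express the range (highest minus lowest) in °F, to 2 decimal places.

site B: 280.3 K = 7.150 °C.
site C: 47.9 °F = 8.833 °C.
Spread: 8.833 − 5.700 = 3.133 °C = 5.64 °F.

5.64 °F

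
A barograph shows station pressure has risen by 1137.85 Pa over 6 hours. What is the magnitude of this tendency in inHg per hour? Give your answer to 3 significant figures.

0.0560 inHg per hour

1137.85 Pa / 6 h × 0.0002953 inHg/Pa = 0.0560 inHg/h.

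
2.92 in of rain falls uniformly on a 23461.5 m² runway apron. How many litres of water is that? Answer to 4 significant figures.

1740000 litres

Depth: 2.92 in × 25.4 = 74.168 mm.
1 mm over 1 m² is 1 L, so volume = 74.168 × 23461.5 = 1740092.5 L ≈ 1740000 L.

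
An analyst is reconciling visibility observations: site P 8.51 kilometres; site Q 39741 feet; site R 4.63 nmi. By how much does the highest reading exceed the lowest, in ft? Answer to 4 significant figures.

11820 ft

site P: 8.51 km = 27919.95 ft.
site R: 4.63 nmi = 28132.41 ft.
Spread: 39741.00 − 27919.95 = 11820 ft.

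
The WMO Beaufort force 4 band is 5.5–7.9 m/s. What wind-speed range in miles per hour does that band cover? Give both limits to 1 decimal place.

5.5–7.9 m/s × 2.237 = 12.3–17.7 mph.

12.3 to 17.7 mph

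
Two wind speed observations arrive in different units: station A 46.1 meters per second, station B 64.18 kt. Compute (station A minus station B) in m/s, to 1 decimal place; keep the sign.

13.1 m/s

station B: 64.18 kt = 33.017 m/s.
Difference: 46.100 − 33.017 = 13.1 m/s.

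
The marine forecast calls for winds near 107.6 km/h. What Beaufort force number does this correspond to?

107.6 km/h = 29.9 m/s, which is Beaufort 11 (violent storm, 28.5–32.6 m/s).

Beaufort force 11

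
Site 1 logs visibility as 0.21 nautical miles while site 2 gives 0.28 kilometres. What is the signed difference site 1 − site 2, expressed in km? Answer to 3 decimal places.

site 1: 0.21 nmi = 0.38892 km.
Difference: 0.38892 − 0.28000 = 0.109 km.

0.109 km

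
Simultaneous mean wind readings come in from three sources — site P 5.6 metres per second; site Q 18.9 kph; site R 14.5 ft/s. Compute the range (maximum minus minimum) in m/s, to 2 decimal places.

1.18 m/s

site Q: 18.9 km/h = 5.2500 m/s.
site R: 14.5 ft/s = 4.4196 m/s.
Spread: 5.6000 − 4.4196 = 1.18 m/s.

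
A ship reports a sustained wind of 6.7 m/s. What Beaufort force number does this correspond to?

Beaufort force 4

6.7 m/s lies in the Beaufort 4 band (moderate breeze, 5.5–7.9 m/s).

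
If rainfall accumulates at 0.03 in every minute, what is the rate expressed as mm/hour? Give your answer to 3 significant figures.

45.7 mm/hour

0.03 in/minute × 25.4 mm/in × 60 minute/hour = 45.7 mm/hour.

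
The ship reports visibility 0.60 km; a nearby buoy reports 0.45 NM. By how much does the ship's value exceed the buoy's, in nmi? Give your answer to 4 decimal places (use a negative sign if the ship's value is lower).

the ship: 0.60 km = 0.323974 nmi.
Difference: 0.323974 − 0.450000 = -0.1260 nmi.

-0.1260 nmi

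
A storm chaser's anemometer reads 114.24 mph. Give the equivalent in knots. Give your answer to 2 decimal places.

1 mph = 0.868976 kt, so 114.24 × 0.868976 = 99.27 kt.

99.27 kt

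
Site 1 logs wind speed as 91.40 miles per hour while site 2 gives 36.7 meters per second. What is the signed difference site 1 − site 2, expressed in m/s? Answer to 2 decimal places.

4.16 m/s

site 1: 91.40 mph = 40.8595 m/s.
Difference: 40.8595 − 36.7000 = 4.16 m/s.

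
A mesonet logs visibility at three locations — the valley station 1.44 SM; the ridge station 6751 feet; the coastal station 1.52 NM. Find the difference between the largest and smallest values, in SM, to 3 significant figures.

the ridge station: 6751 ft = 1.27860 SM.
the coastal station: 1.52 nmi = 1.74918 SM.
Spread: 1.74918 − 1.27860 = 0.471 SM.

0.471 SM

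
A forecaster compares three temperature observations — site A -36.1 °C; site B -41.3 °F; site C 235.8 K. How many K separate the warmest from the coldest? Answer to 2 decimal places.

4.62 K

site B: -41.3 °F = -40.722 °C.
site C: 235.8 K = -37.350 °C.
Spread: (-36.100) − (-40.722) = 4.622 °C.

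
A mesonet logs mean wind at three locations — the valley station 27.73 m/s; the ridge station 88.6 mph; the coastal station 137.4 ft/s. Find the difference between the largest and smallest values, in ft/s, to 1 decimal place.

46.4 ft/s

the valley station: 27.73 m/s = 90.978 ft/s.
the ridge station: 88.6 mph = 129.947 ft/s.
Spread: 137.400 − 90.978 = 46.4 ft/s.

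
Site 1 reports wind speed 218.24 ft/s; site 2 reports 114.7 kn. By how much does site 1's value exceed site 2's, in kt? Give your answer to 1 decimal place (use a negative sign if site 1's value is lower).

site 1: 218.24 ft/s = 129.304 kt.
Difference: 129.304 − 114.700 = 14.6 kt.

14.6 kt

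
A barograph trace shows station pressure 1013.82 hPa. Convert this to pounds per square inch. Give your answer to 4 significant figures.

14.70 psi

1 hPa = 0.0145038 psi, so 1013.82 × 0.0145038 = 14.70 psi.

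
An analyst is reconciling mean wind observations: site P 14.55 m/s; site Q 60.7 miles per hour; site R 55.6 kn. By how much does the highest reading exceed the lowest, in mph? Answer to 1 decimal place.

site P: 14.55 m/s = 32.547 mph.
site R: 55.6 kt = 63.983 mph.
Spread: 63.983 − 32.547 = 31.4 mph.

31.4 mph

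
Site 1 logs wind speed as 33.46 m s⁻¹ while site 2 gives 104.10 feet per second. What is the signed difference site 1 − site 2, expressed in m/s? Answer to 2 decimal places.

1.73 m/s

site 2: 104.10 ft/s = 31.7297 m/s.
Difference: 33.4600 − 31.7297 = 1.73 m/s.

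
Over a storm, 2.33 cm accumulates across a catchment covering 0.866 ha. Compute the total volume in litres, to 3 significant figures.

202000 litres

Depth: 2.33 cm × 10 = 23.3 mm.
Area: 0.866 ha = 8660 m².
1 mm over 1 m² is 1 L, so volume = 23.3 × 8660 = 201778 L ≈ 202000 L.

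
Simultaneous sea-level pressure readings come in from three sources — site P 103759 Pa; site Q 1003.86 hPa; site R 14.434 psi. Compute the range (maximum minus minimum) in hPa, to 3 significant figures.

42.4 hPa

site P: 103759 Pa = 1037.590 hPa.
site R: 14.434 psi = 995.189 hPa.
Spread: 1037.590 − 995.189 = 42.4 hPa.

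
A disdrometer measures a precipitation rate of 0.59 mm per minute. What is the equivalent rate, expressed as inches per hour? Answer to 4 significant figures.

1.394 in/hour

0.59 mm/minute × 0.0393701 in/mm × 60 minute/hour = 1.394 in/hour.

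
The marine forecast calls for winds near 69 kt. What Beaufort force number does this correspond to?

69 kt lies in the Beaufort 12 band (hurricane force, ≥64 kt).

Beaufort force 12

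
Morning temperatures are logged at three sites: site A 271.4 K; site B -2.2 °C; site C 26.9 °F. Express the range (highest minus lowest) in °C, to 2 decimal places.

site A: 271.4 K = -1.750 °C.
site C: 26.9 °F = -2.833 °C.
Spread: (-1.750) − (-2.833) = 1.083 °C.

1.08 °C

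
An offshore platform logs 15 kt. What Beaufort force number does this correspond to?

Beaufort force 4

15 kt lies in the Beaufort 4 band (moderate breeze, 11–16 kt).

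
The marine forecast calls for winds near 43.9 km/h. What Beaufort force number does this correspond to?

Beaufort force 6

43.9 km/h = 12.2 m/s, which is Beaufort 6 (strong breeze, 10.8–13.8 m/s).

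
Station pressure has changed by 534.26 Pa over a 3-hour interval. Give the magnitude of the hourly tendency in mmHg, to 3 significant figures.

1.34 mmHg per hour

534.26 Pa / 3 h × 0.00750062 mmHg/Pa = 1.34 mmHg/h.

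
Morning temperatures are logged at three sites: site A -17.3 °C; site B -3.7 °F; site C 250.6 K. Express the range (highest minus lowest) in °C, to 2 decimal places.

site B: -3.7 °F = -19.833 °C.
site C: 250.6 K = -22.550 °C.
Spread: (-17.300) − (-22.550) = 5.250 °C.

5.25 °C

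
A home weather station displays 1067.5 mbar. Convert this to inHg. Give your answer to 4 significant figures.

1 mb = 0.02953 inHg, so 1067.5 × 0.02953 = 31.52 inHg.

31.52 inHg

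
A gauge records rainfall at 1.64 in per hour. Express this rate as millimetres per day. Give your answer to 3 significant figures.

1.64 in/hour × 25.4 mm/in × 24 hour/day = 1000 mm/day.

1000 mm/day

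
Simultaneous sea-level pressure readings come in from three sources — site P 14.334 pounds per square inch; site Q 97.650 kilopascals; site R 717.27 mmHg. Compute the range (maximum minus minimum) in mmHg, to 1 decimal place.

24.0 mmHg

site P: 14.334 psi = 741.282 mmHg.
site Q: 97.650 kPa = 732.435 mmHg.
Spread: 741.282 − 717.270 = 24.0 mmHg.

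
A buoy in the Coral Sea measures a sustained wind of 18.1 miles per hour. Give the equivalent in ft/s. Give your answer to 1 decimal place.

26.5 ft/s

1 mph = 1.46667 ft/s, so 18.1 × 1.46667 = 26.5 ft/s.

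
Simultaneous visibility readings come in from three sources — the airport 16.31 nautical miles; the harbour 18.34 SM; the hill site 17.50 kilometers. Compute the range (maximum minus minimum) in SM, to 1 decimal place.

the airport: 16.31 nmi = 18.769 SM.
the hill site: 17.50 km = 10.874 SM.
Spread: 18.769 − 10.874 = 7.9 SM.

7.9 SM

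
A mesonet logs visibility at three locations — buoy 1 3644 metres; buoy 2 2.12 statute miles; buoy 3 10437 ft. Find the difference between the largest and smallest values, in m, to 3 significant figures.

463 m

buoy 2: 2.12 SM = 3411.81 m.
buoy 3: 10437 ft = 3181.20 m.
Spread: 3644.00 − 3181.20 = 463 m.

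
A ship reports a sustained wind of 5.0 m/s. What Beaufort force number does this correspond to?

5.0 m/s lies in the Beaufort 3 band (gentle breeze, 3.4–5.4 m/s).

Beaufort force 3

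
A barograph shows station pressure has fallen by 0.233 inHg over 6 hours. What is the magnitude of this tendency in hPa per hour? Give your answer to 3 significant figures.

0.233 inHg / 6 h × 33.8639 hPa/inHg = 1.32 hPa/h.

1.32 hPa per hour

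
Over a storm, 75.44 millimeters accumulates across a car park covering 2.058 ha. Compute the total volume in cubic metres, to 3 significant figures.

1550 cubic metres

Area: 2.058 ha = 20580 m².
1 mm over 1 m² is 1 L, so volume = 75.44 × 20580 = 1552555.2 L = 1550 m³.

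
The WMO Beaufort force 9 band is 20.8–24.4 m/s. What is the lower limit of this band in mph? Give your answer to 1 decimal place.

20.8–24.4 m/s × 2.237 = 46.5–54.6 mph.

46.5 mph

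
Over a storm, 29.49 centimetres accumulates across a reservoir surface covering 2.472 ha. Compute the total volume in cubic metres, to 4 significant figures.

Depth: 29.49 cm × 10 = 294.9 mm.
Area: 2.472 ha = 24720 m².
1 mm over 1 m² is 1 L, so volume = 294.9 × 24720 = 7289928 L = 7290 m³.

7290 cubic metres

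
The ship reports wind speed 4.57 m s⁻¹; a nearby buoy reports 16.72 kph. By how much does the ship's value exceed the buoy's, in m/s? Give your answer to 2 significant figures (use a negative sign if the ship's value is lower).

-0.074 m/s

the buoy: 16.72 km/h = 4.64444 m/s.
Difference: 4.57000 − 4.64444 = -0.074 m/s.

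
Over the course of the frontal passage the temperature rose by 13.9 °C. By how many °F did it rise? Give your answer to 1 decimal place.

Converting a difference, only the 9/5 scale factor applies: Δ°F = 13.9 × 1.8 = 25.0 °F.

25.0 °F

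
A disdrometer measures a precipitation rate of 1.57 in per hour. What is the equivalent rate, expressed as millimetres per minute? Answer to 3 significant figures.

0.665 mm/minute

1.57 in/hour × 25.4 mm/in × 0.0166667 hour/minute = 0.665 mm/minute.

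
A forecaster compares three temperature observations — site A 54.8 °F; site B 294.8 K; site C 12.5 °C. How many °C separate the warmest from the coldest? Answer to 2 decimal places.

site A: 54.8 °F = 12.667 °C.
site B: 294.8 K = 21.650 °C.
Spread: 21.650 − 12.500 = 9.150 °C.

9.15 °C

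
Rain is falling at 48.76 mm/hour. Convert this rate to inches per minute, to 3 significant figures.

0.0320 in/minute

48.76 mm/hour × 0.0393701 in/mm × 0.0166667 hour/minute = 0.0320 in/minute.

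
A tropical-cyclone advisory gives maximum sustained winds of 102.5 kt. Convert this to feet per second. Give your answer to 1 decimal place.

1 kt = 1.68781 ft/s, so 102.5 × 1.68781 = 173.0 ft/s.

173.0 ft/s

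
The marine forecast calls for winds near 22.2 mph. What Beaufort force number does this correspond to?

Beaufort force 5

22.2 mph = 9.9 m/s, which is Beaufort 5 (fresh breeze, 8.0–10.7 m/s).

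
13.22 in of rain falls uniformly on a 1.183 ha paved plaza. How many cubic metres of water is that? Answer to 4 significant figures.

Depth: 13.22 in × 25.4 = 335.788 mm.
Area: 1.183 ha = 11830 m².
1 mm over 1 m² is 1 L, so volume = 335.788 × 11830 = 3972372 L = 3972 m³.

3972 cubic metres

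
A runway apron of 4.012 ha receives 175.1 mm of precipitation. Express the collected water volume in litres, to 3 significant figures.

Area: 4.012 ha = 40120 m².
1 mm over 1 m² is 1 L, so volume = 175.1 × 40120 = 7025012 L ≈ 7030000 L.

7030000 litres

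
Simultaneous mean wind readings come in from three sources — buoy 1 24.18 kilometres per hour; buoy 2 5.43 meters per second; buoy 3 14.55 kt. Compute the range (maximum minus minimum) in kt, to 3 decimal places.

buoy 1: 24.18 km/h = 13.05616 kt.
buoy 2: 5.43 m/s = 10.55508 kt.
Spread: 14.55000 − 10.55508 = 3.995 kt.

3.995 kt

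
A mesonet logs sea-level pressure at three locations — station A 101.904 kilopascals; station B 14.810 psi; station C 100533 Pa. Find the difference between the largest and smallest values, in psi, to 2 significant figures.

station A: 101.904 kPa = 14.7799 psi.
station C: 100533 Pa = 14.5811 psi.
Spread: 14.8100 − 14.5811 = 0.23 psi.

0.23 psi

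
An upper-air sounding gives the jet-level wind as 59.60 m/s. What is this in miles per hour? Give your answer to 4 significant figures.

1 m/s = 2.23694 mph, so 59.60 × 2.23694 = 133.3 mph.

133.3 mph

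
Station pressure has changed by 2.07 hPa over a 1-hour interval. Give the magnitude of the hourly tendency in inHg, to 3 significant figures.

2.07 hPa / 1 h × 0.02953 inHg/hPa = 0.0611 inHg/h.

0.0611 inHg per hour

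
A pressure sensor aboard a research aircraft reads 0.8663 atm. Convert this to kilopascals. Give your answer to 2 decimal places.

1 atm = 101.325 kPa, so 0.8663 × 101.325 = 87.78 kPa.

87.78 kPa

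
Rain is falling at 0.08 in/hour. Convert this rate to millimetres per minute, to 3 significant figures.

0.0339 mm/minute

0.08 in/hour × 25.4 mm/in × 0.0166667 hour/minute = 0.0339 mm/minute.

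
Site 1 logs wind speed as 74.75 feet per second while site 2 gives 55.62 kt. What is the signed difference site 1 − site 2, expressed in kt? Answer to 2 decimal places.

-11.33 kt

site 1: 74.75 ft/s = 44.2882 kt.
Difference: 44.2882 − 55.6200 = -11.33 kt.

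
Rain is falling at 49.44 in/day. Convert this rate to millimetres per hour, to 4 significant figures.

52.32 mm/hour

49.44 in/day × 25.4 mm/in × 0.0416667 day/hour = 52.32 mm/hour.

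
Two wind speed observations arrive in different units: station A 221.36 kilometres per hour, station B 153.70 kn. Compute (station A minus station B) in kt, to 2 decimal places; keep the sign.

-34.18 kt

station A: 221.36 km/h = 119.5248 kt.
Difference: 119.5248 − 153.7000 = -34.18 kt.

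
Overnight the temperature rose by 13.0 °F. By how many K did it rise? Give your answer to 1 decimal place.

For a temperature change the 32° offset cancels: ΔK = 13.0 × 0.5556 = 7.2 K.

7.2 K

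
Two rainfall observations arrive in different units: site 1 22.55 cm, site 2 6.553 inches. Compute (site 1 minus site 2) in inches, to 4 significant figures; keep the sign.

2.325 in

site 1: 22.55 cm = 8.87795 in.
Difference: 8.87795 − 6.55300 = 2.325 in.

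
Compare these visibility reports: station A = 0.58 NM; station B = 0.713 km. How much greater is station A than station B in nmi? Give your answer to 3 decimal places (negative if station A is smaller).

0.195 nmi

station B: 0.713 km = 0.38499 nmi.
Difference: 0.58000 − 0.38499 = 0.195 nmi.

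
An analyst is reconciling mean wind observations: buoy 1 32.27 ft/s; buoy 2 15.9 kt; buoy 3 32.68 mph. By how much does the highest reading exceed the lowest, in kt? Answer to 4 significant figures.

buoy 1: 32.27 ft/s = 19.1195 kt.
buoy 3: 32.68 mph = 28.3981 kt.
Spread: 28.3981 − 15.9000 = 12.50 kt.

12.50 kt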